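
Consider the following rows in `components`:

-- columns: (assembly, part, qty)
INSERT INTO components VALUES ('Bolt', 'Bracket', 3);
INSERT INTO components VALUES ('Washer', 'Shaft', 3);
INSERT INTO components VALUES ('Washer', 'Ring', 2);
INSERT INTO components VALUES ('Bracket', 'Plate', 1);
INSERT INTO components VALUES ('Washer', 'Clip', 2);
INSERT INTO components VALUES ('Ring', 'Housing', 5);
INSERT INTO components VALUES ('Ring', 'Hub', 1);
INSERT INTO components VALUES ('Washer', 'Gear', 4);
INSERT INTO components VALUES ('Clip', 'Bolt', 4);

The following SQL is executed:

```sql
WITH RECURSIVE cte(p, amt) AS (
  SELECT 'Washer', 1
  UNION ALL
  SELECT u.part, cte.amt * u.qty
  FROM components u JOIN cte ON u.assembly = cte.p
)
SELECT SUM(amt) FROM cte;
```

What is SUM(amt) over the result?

Base: (Washer, amt=1).
Iteration 1: components of {Washer} -> Clip = 1*2 = 2, Gear = 1*4 = 4, Ring = 1*2 = 2, Shaft = 1*3 = 3.
Iteration 2: components of {Clip,Gear,Ring,Shaft} -> Bolt = 2*4 = 8, Housing = 2*5 = 10, Hub = 2*1 = 2.
Iteration 3: components of {Bolt,Housing,Hub} -> Bracket = 8*3 = 24.
Iteration 4: components of {Bracket} -> Plate = 24*1 = 24.
Iteration 5: no further components; recursion stops.
SUM(amt) = 1 + 3 + 4 + 2 + 2 + 10 + 2 + 8 + 24 + 24 = 80.

80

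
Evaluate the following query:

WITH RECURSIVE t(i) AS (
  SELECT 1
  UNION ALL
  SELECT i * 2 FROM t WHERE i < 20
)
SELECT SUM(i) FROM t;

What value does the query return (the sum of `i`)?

Base: i=1.
Iteration 1: 1 < 20 holds -> i = 1 * 2 = 2.
Iteration 2: 2 < 20 holds -> i = 2 * 2 = 4.
Iteration 3: 4 < 20 holds -> i = 4 * 2 = 8.
Iteration 4: 8 < 20 holds -> i = 8 * 2 = 16.
Iteration 5: 16 < 20 holds -> i = 16 * 2 = 32.
Iteration 6: 32 < 20 fails; recursion stops.
SUM(i) = 1 + 2 + 4 + 8 + 16 + 32 = 63.

63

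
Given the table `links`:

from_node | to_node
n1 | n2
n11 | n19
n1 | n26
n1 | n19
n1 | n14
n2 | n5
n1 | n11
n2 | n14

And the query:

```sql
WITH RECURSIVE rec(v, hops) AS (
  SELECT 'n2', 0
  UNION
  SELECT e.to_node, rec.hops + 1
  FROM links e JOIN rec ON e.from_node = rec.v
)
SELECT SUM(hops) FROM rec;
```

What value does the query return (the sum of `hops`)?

Base: (n2, hops=0).
Iteration 1: edges from {n2} -> (n14, hops=1), (n5, hops=1).
Iteration 2: no outgoing edges from {n14,n5}; recursion stops.
SUM(hops) = 0 + 1 + 1 = 2.

2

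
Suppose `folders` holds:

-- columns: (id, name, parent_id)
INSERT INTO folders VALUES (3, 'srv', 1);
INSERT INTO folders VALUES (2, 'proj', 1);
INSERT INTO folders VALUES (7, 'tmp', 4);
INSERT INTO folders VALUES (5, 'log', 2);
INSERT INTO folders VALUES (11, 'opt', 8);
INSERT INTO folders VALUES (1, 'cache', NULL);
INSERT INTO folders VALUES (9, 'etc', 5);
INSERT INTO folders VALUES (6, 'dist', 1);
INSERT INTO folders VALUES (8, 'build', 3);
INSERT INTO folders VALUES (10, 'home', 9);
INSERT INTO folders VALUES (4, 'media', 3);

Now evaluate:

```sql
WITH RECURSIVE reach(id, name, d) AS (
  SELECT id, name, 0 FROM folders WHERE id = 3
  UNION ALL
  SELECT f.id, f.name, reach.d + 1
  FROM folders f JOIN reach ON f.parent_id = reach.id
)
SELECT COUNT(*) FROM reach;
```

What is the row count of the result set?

5

Base: id=3 (srv) at d 0.
Iteration 1: rows with parent_id in {3} -> media (id 4, d 1), build (id 8, d 1).
Iteration 2: rows with parent_id in {4,8} -> tmp (id 7, d 2), opt (id 11, d 2).
Iteration 3: no rows with parent_id in {7,11}; recursion stops.
Total rows emitted: 5.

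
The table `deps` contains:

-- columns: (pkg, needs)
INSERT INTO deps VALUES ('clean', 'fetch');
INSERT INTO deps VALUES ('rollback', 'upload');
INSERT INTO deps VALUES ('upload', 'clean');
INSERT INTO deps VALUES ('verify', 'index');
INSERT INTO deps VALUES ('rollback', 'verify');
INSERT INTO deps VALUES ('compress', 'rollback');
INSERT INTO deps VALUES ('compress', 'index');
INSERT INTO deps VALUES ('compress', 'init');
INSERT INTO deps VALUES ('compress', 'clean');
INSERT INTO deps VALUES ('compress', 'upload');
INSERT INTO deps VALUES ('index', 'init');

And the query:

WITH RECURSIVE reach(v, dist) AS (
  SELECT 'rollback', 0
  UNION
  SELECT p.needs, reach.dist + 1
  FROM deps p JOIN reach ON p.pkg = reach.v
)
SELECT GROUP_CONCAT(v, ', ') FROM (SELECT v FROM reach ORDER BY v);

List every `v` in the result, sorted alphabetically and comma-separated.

clean, fetch, index, init, rollback, upload, verify

Base: (rollback, dist=0).
Iteration 1: edges from {rollback} -> (upload, dist=1), (verify, dist=1).
Iteration 2: edges from {upload,verify} -> (clean, dist=2), (index, dist=2).
Iteration 3: edges from {clean,index} -> (fetch, dist=3), (init, dist=3).
Iteration 4: no outgoing edges from {fetch,init}; recursion stops.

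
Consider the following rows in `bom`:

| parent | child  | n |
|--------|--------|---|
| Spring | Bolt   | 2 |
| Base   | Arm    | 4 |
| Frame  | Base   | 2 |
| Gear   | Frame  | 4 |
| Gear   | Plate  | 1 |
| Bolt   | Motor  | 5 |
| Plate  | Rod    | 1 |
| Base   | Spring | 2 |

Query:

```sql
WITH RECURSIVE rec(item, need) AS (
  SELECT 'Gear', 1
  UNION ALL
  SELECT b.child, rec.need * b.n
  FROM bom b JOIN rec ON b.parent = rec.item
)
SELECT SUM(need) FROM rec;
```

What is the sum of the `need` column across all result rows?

Base: (Gear, need=1).
Iteration 1: components of {Gear} -> Frame = 1*4 = 4, Plate = 1*1 = 1.
Iteration 2: components of {Frame,Plate} -> Base = 4*2 = 8, Rod = 1*1 = 1.
Iteration 3: components of {Base,Rod} -> Arm = 8*4 = 32, Spring = 8*2 = 16.
Iteration 4: components of {Arm,Spring} -> Bolt = 16*2 = 32.
Iteration 5: components of {Bolt} -> Motor = 32*5 = 160.
Iteration 6: no further components; recursion stops.
SUM(need) = 1 + 4 + 1 + 8 + 1 + 16 + 32 + 32 + 160 = 255.

255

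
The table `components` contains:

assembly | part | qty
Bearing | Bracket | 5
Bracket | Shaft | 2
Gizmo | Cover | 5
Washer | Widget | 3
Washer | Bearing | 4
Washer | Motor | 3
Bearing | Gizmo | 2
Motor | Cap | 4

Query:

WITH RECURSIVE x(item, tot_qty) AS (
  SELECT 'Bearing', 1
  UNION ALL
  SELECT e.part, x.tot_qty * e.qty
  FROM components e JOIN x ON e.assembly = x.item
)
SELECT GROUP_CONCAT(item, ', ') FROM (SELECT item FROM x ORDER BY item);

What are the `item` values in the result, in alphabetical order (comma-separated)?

Bearing, Bracket, Cover, Gizmo, Shaft

Base: (Bearing, tot_qty=1).
Iteration 1: components of {Bearing} -> Bracket = 1*5 = 5, Gizmo = 1*2 = 2.
Iteration 2: components of {Bracket,Gizmo} -> Cover = 2*5 = 10, Shaft = 5*2 = 10.
Iteration 3: no further components; recursion stops.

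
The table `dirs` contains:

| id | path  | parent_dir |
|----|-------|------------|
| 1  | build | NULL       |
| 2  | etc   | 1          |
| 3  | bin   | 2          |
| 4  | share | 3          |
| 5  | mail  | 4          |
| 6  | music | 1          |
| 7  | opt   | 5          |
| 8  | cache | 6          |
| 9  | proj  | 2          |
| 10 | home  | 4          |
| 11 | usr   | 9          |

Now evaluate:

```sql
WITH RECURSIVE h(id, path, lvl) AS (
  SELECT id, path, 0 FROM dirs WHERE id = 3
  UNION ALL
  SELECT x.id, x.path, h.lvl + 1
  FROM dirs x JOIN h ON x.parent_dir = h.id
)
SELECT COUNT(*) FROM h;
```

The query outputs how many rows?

Base: id=3 (bin) at lvl 0.
Iteration 1: rows with parent_dir in {3} -> share (id 4, lvl 1).
Iteration 2: rows with parent_dir in {4} -> mail (id 5, lvl 2), home (id 10, lvl 2).
Iteration 3: rows with parent_dir in {5,10} -> opt (id 7, lvl 3).
Iteration 4: no rows with parent_dir in {7}; recursion stops.
Total rows emitted: 5.

5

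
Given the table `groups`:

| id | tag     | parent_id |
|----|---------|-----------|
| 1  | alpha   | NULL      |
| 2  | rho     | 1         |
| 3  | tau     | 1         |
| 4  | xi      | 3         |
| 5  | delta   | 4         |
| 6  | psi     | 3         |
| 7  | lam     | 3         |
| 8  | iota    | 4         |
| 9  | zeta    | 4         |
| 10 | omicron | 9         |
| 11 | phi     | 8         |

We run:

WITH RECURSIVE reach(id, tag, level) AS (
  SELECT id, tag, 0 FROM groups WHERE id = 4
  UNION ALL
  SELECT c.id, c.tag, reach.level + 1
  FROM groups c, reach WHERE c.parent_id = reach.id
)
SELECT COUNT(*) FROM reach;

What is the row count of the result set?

Base: id=4 (xi) at level 0.
Iteration 1: rows with parent_id in {4} -> delta (id 5, level 1), iota (id 8, level 1), zeta (id 9, level 1).
Iteration 2: rows with parent_id in {5,8,9} -> omicron (id 10, level 2), phi (id 11, level 2).
Iteration 3: no rows with parent_id in {10,11}; recursion stops.
Total rows emitted: 6.

6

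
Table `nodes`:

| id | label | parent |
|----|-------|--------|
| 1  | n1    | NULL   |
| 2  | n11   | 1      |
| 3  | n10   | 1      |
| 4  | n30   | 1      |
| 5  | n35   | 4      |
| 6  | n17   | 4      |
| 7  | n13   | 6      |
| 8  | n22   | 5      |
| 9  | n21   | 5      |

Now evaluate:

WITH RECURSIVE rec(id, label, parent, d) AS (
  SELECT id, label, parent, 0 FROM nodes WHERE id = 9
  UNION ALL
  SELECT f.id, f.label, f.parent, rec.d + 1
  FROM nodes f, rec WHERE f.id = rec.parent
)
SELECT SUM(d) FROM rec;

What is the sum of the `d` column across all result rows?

6

Base: id=9 (n21), parent=5, d 0.
Iteration 1: join on id=5 -> n35 (id 5, parent=4, d 1).
Iteration 2: join on id=4 -> n30 (id 4, parent=1, d 2).
Iteration 3: join on id=1 -> n1 (id 1, parent=NULL, d 3).
Iteration 4: parent is NULL; no match; recursion stops.
SUM(d) = 0 + 1 + 2 + 3 = 6.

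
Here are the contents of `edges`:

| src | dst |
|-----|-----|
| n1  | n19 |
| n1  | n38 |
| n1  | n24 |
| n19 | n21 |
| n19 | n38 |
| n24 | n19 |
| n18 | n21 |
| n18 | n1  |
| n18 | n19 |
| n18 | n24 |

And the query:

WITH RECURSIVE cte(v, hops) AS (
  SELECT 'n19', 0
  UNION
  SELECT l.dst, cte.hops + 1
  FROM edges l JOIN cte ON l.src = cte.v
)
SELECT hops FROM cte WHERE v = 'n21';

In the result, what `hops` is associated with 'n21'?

1

Base: (n19, hops=0).
Iteration 1: edges from {n19} -> (n21, hops=1), (n38, hops=1).
Iteration 2: no outgoing edges from {n21,n38}; recursion stops.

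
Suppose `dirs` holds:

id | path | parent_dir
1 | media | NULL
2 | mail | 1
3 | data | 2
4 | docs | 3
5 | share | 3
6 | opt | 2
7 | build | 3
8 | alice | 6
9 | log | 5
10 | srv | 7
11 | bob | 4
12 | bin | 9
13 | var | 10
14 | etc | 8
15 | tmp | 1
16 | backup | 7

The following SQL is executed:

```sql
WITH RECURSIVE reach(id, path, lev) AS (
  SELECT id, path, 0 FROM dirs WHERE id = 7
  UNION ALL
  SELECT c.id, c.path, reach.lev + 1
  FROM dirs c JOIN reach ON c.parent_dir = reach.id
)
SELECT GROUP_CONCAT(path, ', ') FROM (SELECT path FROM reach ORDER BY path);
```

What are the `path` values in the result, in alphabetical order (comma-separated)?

backup, build, srv, var

Base: id=7 (build) at lev 0.
Iteration 1: rows with parent_dir in {7} -> srv (id 10, lev 1), backup (id 16, lev 1).
Iteration 2: rows with parent_dir in {10,16} -> var (id 13, lev 2).
Iteration 3: no rows with parent_dir in {13}; recursion stops.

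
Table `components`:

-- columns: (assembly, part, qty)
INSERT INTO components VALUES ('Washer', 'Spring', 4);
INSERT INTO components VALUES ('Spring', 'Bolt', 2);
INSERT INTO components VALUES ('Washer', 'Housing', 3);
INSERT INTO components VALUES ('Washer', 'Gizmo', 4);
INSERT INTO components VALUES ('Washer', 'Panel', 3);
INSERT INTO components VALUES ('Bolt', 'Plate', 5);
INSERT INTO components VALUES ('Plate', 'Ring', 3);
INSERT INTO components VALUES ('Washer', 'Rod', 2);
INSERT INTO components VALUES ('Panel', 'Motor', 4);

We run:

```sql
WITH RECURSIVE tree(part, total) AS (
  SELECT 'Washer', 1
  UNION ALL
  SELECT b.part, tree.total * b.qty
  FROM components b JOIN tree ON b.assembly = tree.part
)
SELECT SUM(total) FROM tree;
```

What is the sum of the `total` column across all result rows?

197

Base: (Washer, total=1).
Iteration 1: components of {Washer} -> Gizmo = 1*4 = 4, Housing = 1*3 = 3, Panel = 1*3 = 3, Rod = 1*2 = 2, Spring = 1*4 = 4.
Iteration 2: components of {Gizmo,Housing,Panel,Rod,Spring} -> Bolt = 4*2 = 8, Motor = 3*4 = 12.
Iteration 3: components of {Bolt,Motor} -> Plate = 8*5 = 40.
Iteration 4: components of {Plate} -> Ring = 40*3 = 120.
Iteration 5: no further components; recursion stops.
SUM(total) = 1 + 4 + 3 + 4 + 3 + 2 + 8 + 12 + 40 + 120 = 197.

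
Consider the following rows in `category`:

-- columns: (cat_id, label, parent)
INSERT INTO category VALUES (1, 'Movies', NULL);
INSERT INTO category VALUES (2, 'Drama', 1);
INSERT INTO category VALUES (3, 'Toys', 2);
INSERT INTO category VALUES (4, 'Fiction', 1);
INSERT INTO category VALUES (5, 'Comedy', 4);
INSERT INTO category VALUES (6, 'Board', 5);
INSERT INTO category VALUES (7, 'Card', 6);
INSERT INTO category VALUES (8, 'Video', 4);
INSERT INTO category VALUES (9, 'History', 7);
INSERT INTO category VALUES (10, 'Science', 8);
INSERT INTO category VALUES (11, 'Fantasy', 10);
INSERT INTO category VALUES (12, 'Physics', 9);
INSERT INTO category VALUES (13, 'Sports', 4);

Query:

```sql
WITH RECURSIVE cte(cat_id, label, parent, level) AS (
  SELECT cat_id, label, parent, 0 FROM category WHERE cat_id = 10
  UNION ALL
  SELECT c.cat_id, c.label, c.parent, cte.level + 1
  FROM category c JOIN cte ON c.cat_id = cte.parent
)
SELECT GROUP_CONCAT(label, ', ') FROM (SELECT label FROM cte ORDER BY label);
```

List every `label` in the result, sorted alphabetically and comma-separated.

Base: cat_id=10 (Science), parent=8, level 0.
Iteration 1: join on cat_id=8 -> Video (id 8, parent=4, level 1).
Iteration 2: join on cat_id=4 -> Fiction (id 4, parent=1, level 2).
Iteration 3: join on cat_id=1 -> Movies (id 1, parent=NULL, level 3).
Iteration 4: parent is NULL; no match; recursion stops.

Fiction, Movies, Science, Video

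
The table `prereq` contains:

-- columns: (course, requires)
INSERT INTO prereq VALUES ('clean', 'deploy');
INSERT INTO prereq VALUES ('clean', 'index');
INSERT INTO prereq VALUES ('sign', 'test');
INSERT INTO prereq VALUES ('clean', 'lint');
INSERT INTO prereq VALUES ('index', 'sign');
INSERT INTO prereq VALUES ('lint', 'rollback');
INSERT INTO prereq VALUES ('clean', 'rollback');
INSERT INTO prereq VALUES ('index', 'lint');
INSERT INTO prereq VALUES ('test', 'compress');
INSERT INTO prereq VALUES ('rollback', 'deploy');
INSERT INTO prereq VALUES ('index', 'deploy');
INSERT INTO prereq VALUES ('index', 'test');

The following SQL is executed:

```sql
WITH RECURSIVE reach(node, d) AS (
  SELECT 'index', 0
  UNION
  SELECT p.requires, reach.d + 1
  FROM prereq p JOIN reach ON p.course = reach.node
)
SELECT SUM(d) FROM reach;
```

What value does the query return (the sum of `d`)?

Base: (index, d=0).
Iteration 1: edges from {index} -> (deploy, d=1), (lint, d=1), (sign, d=1), (test, d=1).
Iteration 2: edges from {deploy,lint,sign,test} -> (compress, d=2), (rollback, d=2), (test, d=2).
Iteration 3: edges from {compress,rollback,test} -> (compress, d=3), (deploy, d=3).
Iteration 4: no outgoing edges from {compress,deploy}; recursion stops.
SUM(d) = 0 + 1 + 1 + 1 + 1 + 2 + 2 + 2 + 3 + 3 = 16.

16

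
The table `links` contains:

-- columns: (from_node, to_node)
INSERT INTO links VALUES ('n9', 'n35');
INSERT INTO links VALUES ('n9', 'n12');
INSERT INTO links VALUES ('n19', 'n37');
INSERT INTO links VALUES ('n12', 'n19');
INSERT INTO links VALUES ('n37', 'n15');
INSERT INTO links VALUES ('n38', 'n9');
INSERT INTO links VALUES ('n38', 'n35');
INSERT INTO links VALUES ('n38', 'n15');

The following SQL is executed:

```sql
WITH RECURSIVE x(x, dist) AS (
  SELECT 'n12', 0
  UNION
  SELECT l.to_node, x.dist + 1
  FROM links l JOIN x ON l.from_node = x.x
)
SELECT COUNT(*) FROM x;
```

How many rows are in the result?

Base: (n12, dist=0).
Iteration 1: edges from {n12} -> (n19, dist=1).
Iteration 2: edges from {n19} -> (n37, dist=2).
Iteration 3: edges from {n37} -> (n15, dist=3).
Iteration 4: no outgoing edges from {n15}; recursion stops.
Total rows emitted: 4.

4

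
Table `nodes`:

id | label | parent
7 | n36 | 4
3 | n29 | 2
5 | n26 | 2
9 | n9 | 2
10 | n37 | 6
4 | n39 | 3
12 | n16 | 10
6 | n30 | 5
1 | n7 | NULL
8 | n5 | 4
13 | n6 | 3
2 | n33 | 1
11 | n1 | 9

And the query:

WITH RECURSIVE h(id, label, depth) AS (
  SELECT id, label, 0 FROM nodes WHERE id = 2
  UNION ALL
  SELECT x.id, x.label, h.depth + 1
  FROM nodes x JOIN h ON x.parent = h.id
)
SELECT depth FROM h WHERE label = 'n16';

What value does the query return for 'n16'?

4

Base: id=2 (n33) at depth 0.
Iteration 1: rows with parent in {2} -> n29 (id 3, depth 1), n26 (id 5, depth 1), n9 (id 9, depth 1).
Iteration 2: rows with parent in {3,5,9} -> n39 (id 4, depth 2), n30 (id 6, depth 2), n1 (id 11, depth 2), n6 (id 13, depth 2).
Iteration 3: rows with parent in {4,6,11,13} -> n36 (id 7, depth 3), n5 (id 8, depth 3), n37 (id 10, depth 3).
Iteration 4: rows with parent in {7,8,10} -> n16 (id 12, depth 4).
Iteration 5: no rows with parent in {12}; recursion stops.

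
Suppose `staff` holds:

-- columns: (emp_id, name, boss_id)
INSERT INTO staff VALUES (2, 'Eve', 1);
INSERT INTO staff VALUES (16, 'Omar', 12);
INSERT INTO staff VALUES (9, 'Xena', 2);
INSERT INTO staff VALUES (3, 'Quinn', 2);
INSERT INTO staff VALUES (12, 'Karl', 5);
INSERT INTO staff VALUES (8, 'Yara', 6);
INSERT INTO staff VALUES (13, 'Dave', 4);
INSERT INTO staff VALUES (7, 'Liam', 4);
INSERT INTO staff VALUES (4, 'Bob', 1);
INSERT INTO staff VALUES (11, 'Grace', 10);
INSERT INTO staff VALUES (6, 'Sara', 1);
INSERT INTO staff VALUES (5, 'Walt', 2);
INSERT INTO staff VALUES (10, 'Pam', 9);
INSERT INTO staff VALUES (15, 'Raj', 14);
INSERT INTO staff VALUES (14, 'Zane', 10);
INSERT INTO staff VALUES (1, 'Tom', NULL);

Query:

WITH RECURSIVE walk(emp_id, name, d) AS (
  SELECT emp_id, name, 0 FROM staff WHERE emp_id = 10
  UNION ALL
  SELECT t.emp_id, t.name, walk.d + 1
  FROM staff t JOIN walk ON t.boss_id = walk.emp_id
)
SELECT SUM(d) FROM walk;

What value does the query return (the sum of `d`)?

Base: emp_id=10 (Pam) at d 0.
Iteration 1: rows with boss_id in {10} -> Grace (id 11, d 1), Zane (id 14, d 1).
Iteration 2: rows with boss_id in {11,14} -> Raj (id 15, d 2).
Iteration 3: no rows with boss_id in {15}; recursion stops.
SUM(d) = 0 + 1 + 1 + 2 = 4.

4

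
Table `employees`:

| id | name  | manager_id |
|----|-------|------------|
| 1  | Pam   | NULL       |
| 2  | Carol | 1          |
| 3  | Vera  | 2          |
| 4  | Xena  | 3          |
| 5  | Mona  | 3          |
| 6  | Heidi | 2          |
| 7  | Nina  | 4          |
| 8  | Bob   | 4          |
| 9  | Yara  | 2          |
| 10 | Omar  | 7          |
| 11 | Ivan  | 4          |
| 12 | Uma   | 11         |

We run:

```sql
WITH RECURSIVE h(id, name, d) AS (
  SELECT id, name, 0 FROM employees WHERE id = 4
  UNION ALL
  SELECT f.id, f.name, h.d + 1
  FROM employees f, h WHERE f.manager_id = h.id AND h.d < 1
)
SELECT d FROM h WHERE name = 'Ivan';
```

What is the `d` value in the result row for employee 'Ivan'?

Base: id=4 (Xena) at d 0.
Iteration 1: rows with manager_id in {4} -> Nina (id 7, d 1), Bob (id 8, d 1), Ivan (id 11, d 1).
Iteration 2: d < 1 fails for all current rows; recursion stops.

1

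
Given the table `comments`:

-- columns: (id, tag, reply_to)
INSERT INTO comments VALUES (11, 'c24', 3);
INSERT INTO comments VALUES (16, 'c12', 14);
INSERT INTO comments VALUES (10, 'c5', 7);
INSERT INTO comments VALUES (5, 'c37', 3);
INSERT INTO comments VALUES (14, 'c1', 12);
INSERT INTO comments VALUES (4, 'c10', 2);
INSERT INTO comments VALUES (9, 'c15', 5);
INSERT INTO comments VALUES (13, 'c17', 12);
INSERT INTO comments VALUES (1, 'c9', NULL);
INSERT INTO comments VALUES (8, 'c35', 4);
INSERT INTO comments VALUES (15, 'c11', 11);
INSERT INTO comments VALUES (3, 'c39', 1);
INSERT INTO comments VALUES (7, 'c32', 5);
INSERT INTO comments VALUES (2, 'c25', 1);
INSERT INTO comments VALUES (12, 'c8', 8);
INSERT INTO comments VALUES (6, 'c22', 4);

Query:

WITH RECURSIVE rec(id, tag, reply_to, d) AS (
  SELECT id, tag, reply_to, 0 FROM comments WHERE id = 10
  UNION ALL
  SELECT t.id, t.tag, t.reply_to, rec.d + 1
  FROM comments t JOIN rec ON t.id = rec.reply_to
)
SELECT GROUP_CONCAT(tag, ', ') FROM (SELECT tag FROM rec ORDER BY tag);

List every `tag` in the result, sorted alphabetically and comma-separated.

Base: id=10 (c5), reply_to=7, d 0.
Iteration 1: join on id=7 -> c32 (id 7, reply_to=5, d 1).
Iteration 2: join on id=5 -> c37 (id 5, reply_to=3, d 2).
Iteration 3: join on id=3 -> c39 (id 3, reply_to=1, d 3).
Iteration 4: join on id=1 -> c9 (id 1, reply_to=NULL, d 4).
Iteration 5: reply_to is NULL; no match; recursion stops.

c32, c37, c39, c5, c9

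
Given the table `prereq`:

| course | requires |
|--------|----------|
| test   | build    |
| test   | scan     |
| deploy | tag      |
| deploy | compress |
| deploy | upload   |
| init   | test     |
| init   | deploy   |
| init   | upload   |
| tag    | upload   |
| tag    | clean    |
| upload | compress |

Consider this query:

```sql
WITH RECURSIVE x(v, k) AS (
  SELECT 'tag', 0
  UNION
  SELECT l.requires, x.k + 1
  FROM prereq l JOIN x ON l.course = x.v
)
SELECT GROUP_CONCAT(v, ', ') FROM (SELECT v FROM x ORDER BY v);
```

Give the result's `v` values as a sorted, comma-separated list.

clean, compress, tag, upload

Base: (tag, k=0).
Iteration 1: edges from {tag} -> (clean, k=1), (upload, k=1).
Iteration 2: edges from {clean,upload} -> (compress, k=2).
Iteration 3: no outgoing edges from {compress}; recursion stops.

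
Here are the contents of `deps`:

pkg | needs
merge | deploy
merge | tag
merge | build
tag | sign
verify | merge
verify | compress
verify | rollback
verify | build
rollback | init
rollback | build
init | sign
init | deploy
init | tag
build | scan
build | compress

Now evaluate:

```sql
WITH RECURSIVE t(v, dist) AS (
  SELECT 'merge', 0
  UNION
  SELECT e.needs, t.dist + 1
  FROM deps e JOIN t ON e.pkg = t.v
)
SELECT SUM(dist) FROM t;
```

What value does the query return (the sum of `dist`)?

Base: (merge, dist=0).
Iteration 1: edges from {merge} -> (build, dist=1), (deploy, dist=1), (tag, dist=1).
Iteration 2: edges from {build,deploy,tag} -> (compress, dist=2), (scan, dist=2), (sign, dist=2).
Iteration 3: no outgoing edges from {compress,scan,sign}; recursion stops.
SUM(dist) = 0 + 1 + 1 + 1 + 2 + 2 + 2 = 9.

9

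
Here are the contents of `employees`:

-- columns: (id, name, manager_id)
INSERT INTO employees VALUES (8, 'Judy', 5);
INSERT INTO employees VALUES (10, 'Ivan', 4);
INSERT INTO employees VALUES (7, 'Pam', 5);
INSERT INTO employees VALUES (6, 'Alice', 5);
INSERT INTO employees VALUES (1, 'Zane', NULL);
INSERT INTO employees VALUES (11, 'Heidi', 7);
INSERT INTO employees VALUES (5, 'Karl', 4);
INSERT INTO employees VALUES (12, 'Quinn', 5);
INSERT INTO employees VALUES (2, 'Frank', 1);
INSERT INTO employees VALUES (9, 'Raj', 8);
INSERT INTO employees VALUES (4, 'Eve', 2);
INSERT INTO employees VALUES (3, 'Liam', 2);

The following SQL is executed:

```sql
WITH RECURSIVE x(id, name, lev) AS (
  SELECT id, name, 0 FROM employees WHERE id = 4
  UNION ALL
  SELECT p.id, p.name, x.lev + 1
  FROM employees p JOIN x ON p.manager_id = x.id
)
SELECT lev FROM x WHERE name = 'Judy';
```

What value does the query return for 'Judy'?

Base: id=4 (Eve) at lev 0.
Iteration 1: rows with manager_id in {4} -> Karl (id 5, lev 1), Ivan (id 10, lev 1).
Iteration 2: rows with manager_id in {5,10} -> Alice (id 6, lev 2), Pam (id 7, lev 2), Judy (id 8, lev 2), Quinn (id 12, lev 2).
Iteration 3: rows with manager_id in {6,7,8,12} -> Raj (id 9, lev 3), Heidi (id 11, lev 3).
Iteration 4: no rows with manager_id in {9,11}; recursion stops.

2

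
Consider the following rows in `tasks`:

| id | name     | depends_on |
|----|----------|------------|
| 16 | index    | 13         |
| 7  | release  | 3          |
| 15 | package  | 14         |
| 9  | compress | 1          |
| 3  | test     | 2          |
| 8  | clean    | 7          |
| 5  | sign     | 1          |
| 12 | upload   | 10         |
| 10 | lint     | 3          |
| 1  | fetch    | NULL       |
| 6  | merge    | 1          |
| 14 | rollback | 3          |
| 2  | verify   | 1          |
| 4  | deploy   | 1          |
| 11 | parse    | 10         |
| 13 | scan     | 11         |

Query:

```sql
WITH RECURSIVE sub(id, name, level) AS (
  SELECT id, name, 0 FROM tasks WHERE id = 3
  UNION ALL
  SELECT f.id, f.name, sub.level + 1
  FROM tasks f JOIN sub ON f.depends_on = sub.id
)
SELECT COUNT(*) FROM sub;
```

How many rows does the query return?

10

Base: id=3 (test) at level 0.
Iteration 1: rows with depends_on in {3} -> release (id 7, level 1), lint (id 10, level 1), rollback (id 14, level 1).
Iteration 2: rows with depends_on in {7,10,14} -> clean (id 8, level 2), parse (id 11, level 2), upload (id 12, level 2), package (id 15, level 2).
Iteration 3: rows with depends_on in {8,11,12,15} -> scan (id 13, level 3).
Iteration 4: rows with depends_on in {13} -> index (id 16, level 4).
Iteration 5: no rows with depends_on in {16}; recursion stops.
Total rows emitted: 10.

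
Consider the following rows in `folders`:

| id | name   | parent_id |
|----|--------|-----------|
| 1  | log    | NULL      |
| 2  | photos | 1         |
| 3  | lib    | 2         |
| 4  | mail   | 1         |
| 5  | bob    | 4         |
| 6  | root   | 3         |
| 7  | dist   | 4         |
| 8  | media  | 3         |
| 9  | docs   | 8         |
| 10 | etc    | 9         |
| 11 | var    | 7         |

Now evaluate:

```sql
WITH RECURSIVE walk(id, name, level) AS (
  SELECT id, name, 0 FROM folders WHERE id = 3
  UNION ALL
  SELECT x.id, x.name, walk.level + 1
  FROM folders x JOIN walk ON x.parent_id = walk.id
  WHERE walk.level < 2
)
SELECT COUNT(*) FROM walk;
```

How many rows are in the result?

Base: id=3 (lib) at level 0.
Iteration 1: rows with parent_id in {3} -> root (id 6, level 1), media (id 8, level 1).
Iteration 2: rows with parent_id in {6,8} -> docs (id 9, level 2).
Iteration 3: level < 2 fails for all current rows; recursion stops.
Total rows emitted: 4.

4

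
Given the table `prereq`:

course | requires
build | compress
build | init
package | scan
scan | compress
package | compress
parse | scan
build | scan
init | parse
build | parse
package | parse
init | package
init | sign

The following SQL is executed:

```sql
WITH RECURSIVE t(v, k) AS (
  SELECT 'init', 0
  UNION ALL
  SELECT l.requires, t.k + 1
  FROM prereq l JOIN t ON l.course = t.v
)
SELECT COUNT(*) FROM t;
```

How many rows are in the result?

Base: (init, k=0).
Iteration 1: edges from {init} -> (package, k=1), (parse, k=1), (sign, k=1).
Iteration 2: edges from {package,parse,sign} -> (compress, k=2), (parse, k=2), (scan, k=2) x2. [UNION ALL keeps all 4 new rows, including repeats]
Iteration 3: edges from {compress,parse,scan} -> (compress, k=3) x2, (scan, k=3). [UNION ALL keeps all 3 new rows, including repeats]
Iteration 4: edges from {compress,scan} -> (compress, k=4).
Iteration 5: no outgoing edges from {compress}; recursion stops.
Total rows emitted: 12.

12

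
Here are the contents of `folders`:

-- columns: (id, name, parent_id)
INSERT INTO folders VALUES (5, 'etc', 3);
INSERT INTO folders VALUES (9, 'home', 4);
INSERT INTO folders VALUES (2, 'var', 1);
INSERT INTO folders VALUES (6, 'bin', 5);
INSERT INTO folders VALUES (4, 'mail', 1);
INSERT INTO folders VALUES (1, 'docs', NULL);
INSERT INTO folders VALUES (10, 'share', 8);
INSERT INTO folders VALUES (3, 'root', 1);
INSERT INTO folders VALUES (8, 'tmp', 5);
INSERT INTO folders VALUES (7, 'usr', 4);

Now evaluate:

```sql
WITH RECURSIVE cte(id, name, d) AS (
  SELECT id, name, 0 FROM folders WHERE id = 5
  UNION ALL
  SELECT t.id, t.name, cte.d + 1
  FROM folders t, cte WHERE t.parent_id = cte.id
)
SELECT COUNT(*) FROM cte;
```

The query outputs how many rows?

4

Base: id=5 (etc) at d 0.
Iteration 1: rows with parent_id in {5} -> bin (id 6, d 1), tmp (id 8, d 1).
Iteration 2: rows with parent_id in {6,8} -> share (id 10, d 2).
Iteration 3: no rows with parent_id in {10}; recursion stops.
Total rows emitted: 4.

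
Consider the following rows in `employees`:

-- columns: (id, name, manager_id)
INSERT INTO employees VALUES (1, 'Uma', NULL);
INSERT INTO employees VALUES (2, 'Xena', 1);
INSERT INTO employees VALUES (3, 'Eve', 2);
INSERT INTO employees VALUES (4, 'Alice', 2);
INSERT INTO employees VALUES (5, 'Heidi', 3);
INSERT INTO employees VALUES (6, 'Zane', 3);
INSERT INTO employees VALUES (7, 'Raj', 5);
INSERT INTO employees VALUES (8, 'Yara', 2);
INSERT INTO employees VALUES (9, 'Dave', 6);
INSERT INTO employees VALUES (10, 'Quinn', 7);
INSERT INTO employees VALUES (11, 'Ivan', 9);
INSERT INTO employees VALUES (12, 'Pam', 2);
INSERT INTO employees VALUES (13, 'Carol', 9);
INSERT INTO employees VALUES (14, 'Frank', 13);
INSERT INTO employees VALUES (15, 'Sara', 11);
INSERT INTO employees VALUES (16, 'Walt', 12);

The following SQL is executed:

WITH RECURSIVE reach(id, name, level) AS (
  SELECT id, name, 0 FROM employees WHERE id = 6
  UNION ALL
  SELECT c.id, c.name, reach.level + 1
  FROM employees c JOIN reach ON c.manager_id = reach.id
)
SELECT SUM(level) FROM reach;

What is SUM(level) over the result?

11

Base: id=6 (Zane) at level 0.
Iteration 1: rows with manager_id in {6} -> Dave (id 9, level 1).
Iteration 2: rows with manager_id in {9} -> Ivan (id 11, level 2), Carol (id 13, level 2).
Iteration 3: rows with manager_id in {11,13} -> Frank (id 14, level 3), Sara (id 15, level 3).
Iteration 4: no rows with manager_id in {14,15}; recursion stops.
SUM(level) = 0 + 1 + 2 + 2 + 3 + 3 = 11.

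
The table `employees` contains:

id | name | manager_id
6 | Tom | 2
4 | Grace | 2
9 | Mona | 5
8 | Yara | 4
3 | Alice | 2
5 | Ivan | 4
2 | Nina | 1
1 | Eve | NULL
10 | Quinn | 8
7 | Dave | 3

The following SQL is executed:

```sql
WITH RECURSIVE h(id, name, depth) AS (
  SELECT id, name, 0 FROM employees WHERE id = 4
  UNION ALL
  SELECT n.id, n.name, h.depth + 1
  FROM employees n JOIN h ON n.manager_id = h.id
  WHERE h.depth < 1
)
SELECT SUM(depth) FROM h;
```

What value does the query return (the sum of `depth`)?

Base: id=4 (Grace) at depth 0.
Iteration 1: rows with manager_id in {4} -> Ivan (id 5, depth 1), Yara (id 8, depth 1).
Iteration 2: depth < 1 fails for all current rows; recursion stops.
SUM(depth) = 0 + 1 + 1 = 2.

2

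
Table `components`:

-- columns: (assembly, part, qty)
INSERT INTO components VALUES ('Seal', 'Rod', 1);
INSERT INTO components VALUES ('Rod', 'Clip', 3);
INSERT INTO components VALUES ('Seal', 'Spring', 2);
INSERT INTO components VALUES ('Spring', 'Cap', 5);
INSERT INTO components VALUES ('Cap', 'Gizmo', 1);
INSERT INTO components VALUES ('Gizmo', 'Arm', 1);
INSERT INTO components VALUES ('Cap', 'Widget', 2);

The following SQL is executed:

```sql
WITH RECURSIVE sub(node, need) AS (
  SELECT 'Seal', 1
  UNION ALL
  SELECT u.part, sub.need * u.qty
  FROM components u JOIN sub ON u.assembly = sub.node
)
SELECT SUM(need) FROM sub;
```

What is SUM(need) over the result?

Base: (Seal, need=1).
Iteration 1: components of {Seal} -> Rod = 1*1 = 1, Spring = 1*2 = 2.
Iteration 2: components of {Rod,Spring} -> Cap = 2*5 = 10, Clip = 1*3 = 3.
Iteration 3: components of {Cap,Clip} -> Gizmo = 10*1 = 10, Widget = 10*2 = 20.
Iteration 4: components of {Gizmo,Widget} -> Arm = 10*1 = 10.
Iteration 5: no further components; recursion stops.
SUM(need) = 1 + 1 + 2 + 3 + 10 + 10 + 20 + 10 = 57.

57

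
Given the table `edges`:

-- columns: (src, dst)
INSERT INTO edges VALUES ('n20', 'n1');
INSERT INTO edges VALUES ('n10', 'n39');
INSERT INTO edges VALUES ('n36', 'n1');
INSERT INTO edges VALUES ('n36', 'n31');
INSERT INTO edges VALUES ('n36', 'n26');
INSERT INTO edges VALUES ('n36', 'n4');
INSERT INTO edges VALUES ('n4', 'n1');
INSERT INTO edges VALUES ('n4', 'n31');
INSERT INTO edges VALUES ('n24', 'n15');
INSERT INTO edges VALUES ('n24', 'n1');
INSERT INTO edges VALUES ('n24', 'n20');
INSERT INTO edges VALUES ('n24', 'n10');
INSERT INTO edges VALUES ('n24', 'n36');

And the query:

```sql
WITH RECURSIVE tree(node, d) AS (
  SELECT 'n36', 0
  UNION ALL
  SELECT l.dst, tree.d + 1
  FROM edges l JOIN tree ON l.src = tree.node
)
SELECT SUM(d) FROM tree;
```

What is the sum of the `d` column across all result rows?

8

Base: (n36, d=0).
Iteration 1: edges from {n36} -> (n1, d=1), (n26, d=1), (n31, d=1), (n4, d=1).
Iteration 2: edges from {n1,n26,n31,n4} -> (n1, d=2), (n31, d=2).
Iteration 3: no outgoing edges from {n1,n31}; recursion stops.
SUM(d) = 0 + 1 + 1 + 1 + 1 + 2 + 2 = 8.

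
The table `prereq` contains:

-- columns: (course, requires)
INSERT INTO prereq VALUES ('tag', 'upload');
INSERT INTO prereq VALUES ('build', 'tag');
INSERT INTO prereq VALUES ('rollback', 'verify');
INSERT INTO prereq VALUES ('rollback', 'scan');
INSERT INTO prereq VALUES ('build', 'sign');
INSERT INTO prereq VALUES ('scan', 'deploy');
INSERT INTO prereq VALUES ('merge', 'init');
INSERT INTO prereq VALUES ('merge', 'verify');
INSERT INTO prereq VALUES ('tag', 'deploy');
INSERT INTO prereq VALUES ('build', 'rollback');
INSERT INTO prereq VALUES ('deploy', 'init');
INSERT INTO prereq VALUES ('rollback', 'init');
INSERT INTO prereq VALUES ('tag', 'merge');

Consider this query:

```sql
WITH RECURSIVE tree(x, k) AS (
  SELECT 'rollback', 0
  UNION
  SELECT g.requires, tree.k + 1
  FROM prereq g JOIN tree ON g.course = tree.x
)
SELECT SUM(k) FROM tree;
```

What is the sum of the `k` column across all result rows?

8

Base: (rollback, k=0).
Iteration 1: edges from {rollback} -> (init, k=1), (scan, k=1), (verify, k=1).
Iteration 2: edges from {init,scan,verify} -> (deploy, k=2).
Iteration 3: edges from {deploy} -> (init, k=3).
Iteration 4: no outgoing edges from {init}; recursion stops.
SUM(k) = 0 + 1 + 1 + 1 + 2 + 3 = 8.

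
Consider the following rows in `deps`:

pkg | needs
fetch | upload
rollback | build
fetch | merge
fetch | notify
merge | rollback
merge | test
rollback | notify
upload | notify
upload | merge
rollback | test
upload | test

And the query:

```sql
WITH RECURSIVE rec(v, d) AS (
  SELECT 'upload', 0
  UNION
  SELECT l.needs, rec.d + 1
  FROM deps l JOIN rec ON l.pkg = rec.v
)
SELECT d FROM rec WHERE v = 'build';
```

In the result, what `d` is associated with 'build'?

3

Base: (upload, d=0).
Iteration 1: edges from {upload} -> (merge, d=1), (notify, d=1), (test, d=1).
Iteration 2: edges from {merge,notify,test} -> (rollback, d=2), (test, d=2).
Iteration 3: edges from {rollback,test} -> (build, d=3), (notify, d=3), (test, d=3).
Iteration 4: no outgoing edges from {build,notify,test}; recursion stops.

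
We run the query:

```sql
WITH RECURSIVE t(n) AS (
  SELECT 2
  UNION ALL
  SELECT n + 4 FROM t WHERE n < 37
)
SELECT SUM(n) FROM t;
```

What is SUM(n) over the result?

200

Base: n=2.
Iteration 1: 2 < 37 holds -> n = 2 + 4 = 6.
Iteration 2: 6 < 37 holds -> n = 6 + 4 = 10.
Iteration 3: 10 < 37 holds -> n = 10 + 4 = 14.
Iteration 4: 14 < 37 holds -> n = 14 + 4 = 18.
Iteration 5: 18 < 37 holds -> n = 18 + 4 = 22.
Iteration 6: 22 < 37 holds -> n = 22 + 4 = 26.
Iteration 7: 26 < 37 holds -> n = 26 + 4 = 30.
Iteration 8: 30 < 37 holds -> n = 30 + 4 = 34.
Iteration 9: 34 < 37 holds -> n = 34 + 4 = 38.
Iteration 10: 38 < 37 fails; recursion stops.
SUM(n) = 2 + 6 + 10 + 14 + 18 + 22 + 26 + 30 + 34 + 38 = 200.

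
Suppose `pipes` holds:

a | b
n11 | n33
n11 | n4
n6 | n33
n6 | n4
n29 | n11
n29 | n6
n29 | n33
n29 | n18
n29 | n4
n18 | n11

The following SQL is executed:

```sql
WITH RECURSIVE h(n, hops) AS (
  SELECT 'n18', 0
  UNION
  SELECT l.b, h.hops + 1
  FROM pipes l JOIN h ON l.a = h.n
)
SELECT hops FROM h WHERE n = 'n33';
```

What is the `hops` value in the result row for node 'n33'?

2

Base: (n18, hops=0).
Iteration 1: edges from {n18} -> (n11, hops=1).
Iteration 2: edges from {n11} -> (n33, hops=2), (n4, hops=2).
Iteration 3: no outgoing edges from {n33,n4}; recursion stops.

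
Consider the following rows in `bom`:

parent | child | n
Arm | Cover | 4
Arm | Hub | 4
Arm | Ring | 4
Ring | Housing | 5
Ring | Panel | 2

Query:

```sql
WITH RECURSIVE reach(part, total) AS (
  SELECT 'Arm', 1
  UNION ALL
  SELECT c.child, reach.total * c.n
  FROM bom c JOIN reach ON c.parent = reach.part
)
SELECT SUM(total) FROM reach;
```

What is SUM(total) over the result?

41

Base: (Arm, total=1).
Iteration 1: components of {Arm} -> Cover = 1*4 = 4, Hub = 1*4 = 4, Ring = 1*4 = 4.
Iteration 2: components of {Cover,Hub,Ring} -> Housing = 4*5 = 20, Panel = 4*2 = 8.
Iteration 3: no further components; recursion stops.
SUM(total) = 1 + 4 + 4 + 4 + 8 + 20 = 41.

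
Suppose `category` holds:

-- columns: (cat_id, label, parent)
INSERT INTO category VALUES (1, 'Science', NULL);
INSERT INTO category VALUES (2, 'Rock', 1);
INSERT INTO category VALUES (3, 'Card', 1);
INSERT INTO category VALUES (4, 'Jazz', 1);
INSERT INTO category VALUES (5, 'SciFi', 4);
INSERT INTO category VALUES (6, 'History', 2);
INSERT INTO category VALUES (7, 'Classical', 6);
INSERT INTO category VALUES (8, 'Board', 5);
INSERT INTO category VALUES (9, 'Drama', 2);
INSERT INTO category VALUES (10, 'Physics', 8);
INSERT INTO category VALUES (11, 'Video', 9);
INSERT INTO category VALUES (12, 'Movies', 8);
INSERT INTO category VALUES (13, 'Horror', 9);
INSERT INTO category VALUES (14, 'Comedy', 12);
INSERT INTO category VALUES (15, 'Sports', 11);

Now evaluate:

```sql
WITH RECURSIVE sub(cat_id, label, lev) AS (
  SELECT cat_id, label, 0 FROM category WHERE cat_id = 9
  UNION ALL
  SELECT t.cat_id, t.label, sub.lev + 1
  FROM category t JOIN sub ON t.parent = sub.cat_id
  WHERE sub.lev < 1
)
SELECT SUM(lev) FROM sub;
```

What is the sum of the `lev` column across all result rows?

2

Base: cat_id=9 (Drama) at lev 0.
Iteration 1: rows with parent in {9} -> Video (id 11, lev 1), Horror (id 13, lev 1).
Iteration 2: lev < 1 fails for all current rows; recursion stops.
SUM(lev) = 0 + 1 + 1 = 2.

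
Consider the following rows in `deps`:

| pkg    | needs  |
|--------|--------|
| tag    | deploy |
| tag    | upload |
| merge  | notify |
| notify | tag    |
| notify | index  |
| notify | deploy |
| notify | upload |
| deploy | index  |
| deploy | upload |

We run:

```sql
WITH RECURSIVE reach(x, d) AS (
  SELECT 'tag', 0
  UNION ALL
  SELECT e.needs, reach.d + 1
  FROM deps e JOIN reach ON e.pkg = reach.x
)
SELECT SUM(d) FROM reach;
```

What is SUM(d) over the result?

Base: (tag, d=0).
Iteration 1: edges from {tag} -> (deploy, d=1), (upload, d=1).
Iteration 2: edges from {deploy,upload} -> (index, d=2), (upload, d=2).
Iteration 3: no outgoing edges from {index,upload}; recursion stops.
SUM(d) = 0 + 1 + 1 + 2 + 2 = 6.

6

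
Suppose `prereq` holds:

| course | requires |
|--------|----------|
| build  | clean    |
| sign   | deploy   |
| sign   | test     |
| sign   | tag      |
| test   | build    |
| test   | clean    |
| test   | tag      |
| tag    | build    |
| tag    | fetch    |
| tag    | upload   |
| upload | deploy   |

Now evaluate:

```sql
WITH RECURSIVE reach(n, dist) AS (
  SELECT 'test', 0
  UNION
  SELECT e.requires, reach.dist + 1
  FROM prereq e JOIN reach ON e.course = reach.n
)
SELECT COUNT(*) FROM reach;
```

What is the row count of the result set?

10

Base: (test, dist=0).
Iteration 1: edges from {test} -> (build, dist=1), (clean, dist=1), (tag, dist=1).
Iteration 2: edges from {build,clean,tag} -> (build, dist=2), (clean, dist=2), (fetch, dist=2), (upload, dist=2).
Iteration 3: edges from {build,clean,fetch,upload} -> (clean, dist=3), (deploy, dist=3).
Iteration 4: no outgoing edges from {clean,deploy}; recursion stops.
Total rows emitted: 10.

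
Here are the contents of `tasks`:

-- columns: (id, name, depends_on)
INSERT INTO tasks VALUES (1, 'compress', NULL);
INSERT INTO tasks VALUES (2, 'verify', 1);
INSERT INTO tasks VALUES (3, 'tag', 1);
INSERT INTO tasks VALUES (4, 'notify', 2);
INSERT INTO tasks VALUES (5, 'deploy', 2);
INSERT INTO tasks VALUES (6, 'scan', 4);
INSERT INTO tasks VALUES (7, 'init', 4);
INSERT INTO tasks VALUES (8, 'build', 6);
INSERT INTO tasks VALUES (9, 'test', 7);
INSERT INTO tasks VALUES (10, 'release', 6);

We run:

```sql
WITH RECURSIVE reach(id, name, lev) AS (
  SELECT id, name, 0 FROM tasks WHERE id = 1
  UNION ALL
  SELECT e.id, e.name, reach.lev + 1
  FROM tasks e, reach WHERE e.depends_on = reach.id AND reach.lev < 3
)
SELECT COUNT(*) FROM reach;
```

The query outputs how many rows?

7

Base: id=1 (compress) at lev 0.
Iteration 1: rows with depends_on in {1} -> verify (id 2, lev 1), tag (id 3, lev 1).
Iteration 2: rows with depends_on in {2,3} -> notify (id 4, lev 2), deploy (id 5, lev 2).
Iteration 3: rows with depends_on in {4,5} -> scan (id 6, lev 3), init (id 7, lev 3).
Iteration 4: lev < 3 fails for all current rows; recursion stops.
Total rows emitted: 7.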